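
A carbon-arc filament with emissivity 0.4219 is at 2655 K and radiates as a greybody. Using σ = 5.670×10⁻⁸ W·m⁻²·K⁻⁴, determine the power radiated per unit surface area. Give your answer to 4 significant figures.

I ≈ 1.189×10⁶ W/m²

Stefan–Boltzmann: I = εσT⁴ = 0.4219 × 5.670×10⁻⁸ × (2655)⁴ = 1.189×10⁶ W/m².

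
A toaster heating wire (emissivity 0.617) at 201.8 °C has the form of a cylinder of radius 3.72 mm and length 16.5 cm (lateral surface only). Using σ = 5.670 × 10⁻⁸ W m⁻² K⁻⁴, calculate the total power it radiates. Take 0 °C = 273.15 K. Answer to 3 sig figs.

T = 201.8 °C + 273.15 = 474.95 K.
Lateral area A = 2πrL = 2π×3.72×10⁻³×0.165 = 3.85662×10⁻³ m².
P = εσAT⁴ = 0.617 × 5.670×10⁻⁸ × 3.85662×10⁻³ × (474.95)⁴ = 6.87 W.

P ≈ 6.87 W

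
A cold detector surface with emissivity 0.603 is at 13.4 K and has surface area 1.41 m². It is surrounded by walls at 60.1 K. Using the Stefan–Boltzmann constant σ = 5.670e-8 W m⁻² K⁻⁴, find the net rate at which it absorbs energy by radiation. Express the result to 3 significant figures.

Area A = 1.41 m².
Net radiated power P_net = εσA(T⁴ − T₀⁴) = 0.603×5.670×10⁻⁸×1.41×(13.4⁴ − 60.1⁴).
T⁴ − T₀⁴ = 32241.8 − 1.30466×10⁷ = -1.30144×10⁷ K⁴, so P_net = -0.627 W — negative, meaning a net gain of 0.627 W.

Net gain ≈ 0.627 W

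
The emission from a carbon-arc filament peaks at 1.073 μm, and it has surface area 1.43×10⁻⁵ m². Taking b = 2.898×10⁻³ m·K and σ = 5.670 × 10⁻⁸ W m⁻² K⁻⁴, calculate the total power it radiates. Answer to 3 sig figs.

Wien's law: T = b/λ_max = 2.898×10⁻³/1.073×10⁻⁶ = 2700.84 K.
Area A = 1.43×10⁻⁵ m².
Then P = σAT⁴ = 5.670×10⁻⁸×1.43×10⁻⁵×(2700.84)⁴ = 43.1 W.

P ≈ 43.1 W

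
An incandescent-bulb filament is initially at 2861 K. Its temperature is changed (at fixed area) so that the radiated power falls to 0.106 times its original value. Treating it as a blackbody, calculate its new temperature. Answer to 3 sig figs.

P ∝ T⁴, so T₂/T₁ = (P₂/P₁)^(1/4) = (0.106)^(1/4) = 0.570593.
T₂ = 2861 × 0.570593 = 1.63×10³ K.

T₂ ≈ 1.63×10³ K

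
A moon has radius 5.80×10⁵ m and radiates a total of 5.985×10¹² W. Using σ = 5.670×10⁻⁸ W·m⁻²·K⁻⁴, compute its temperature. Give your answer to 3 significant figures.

T ≈ 70.7 K

Surface area A = 4πR² = 4π(5.80×10⁵ m)² = 4.22733×10¹² m².
P = σAT⁴ ⇒ T = (P/(σA))^(1/4) = (5.985×10¹²/(5.670×10⁻⁸×4.22733×10¹²))^(1/4) = 70.7 K.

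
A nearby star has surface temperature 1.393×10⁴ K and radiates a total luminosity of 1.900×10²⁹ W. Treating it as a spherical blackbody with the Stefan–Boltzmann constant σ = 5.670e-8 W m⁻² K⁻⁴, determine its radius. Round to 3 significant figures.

L = 4πR²σT⁴ ⇒ R = √(L/(4πσT⁴)).
σT⁴ = 2.13495×10⁹ W/m², so R = √(1.900×10²⁹/(4π×2.13495×10⁹)) = 2.66×10⁹ m.

R ≈ 2.66×10⁹ m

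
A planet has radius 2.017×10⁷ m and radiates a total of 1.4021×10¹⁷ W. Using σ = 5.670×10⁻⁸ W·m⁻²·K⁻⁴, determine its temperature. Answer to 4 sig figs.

T ≈ 148.3 K

Surface area A = 4πR² = 4π(2.017×10⁷ m)² = 5.11236×10¹⁵ m².
P = σAT⁴ ⇒ T = (P/(σA))^(1/4) = (1.4021×10¹⁷/(5.670×10⁻⁸×5.11236×10¹⁵))^(1/4) = 148.3 K.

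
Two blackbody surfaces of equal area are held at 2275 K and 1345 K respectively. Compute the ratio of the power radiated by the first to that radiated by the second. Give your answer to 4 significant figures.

P₁/P₂ ≈ 8.185

With equal areas, P₁/P₂ = (T₁/T₂)⁴ = (2275/1345)⁴ = 8.185.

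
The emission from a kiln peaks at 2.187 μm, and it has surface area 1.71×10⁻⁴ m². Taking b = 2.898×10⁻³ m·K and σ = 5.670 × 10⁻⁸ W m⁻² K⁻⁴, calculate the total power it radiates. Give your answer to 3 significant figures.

Wien's law: T = b/λ_max = 2.898×10⁻³/2.187×10⁻⁶ = 1325.10 K.
Area A = 1.71×10⁻⁴ m².
Then P = σAT⁴ = 5.670×10⁻⁸×1.71×10⁻⁴×(1325.10)⁴ = 29.9 W.

P ≈ 29.9 W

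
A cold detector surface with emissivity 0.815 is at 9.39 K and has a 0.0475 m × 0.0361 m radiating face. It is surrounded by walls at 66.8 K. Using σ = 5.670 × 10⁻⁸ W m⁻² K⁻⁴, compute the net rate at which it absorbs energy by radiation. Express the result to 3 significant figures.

Area A = 0.0475 × 0.0361 = 1.71475×10⁻³ m².
Net radiated power P_net = εσA(T⁴ − T₀⁴) = 0.815×5.670×10⁻⁸×1.71475×10⁻³×(9.39⁴ − 66.8⁴).
T⁴ − T₀⁴ = 7774.32 − 1.99116×10⁷ = -1.99038×10⁷ K⁴, so P_net = -1.58×10⁻³ W — negative, meaning a net gain of 1.58×10⁻³ W.

Net gain ≈ 1.58×10⁻³ W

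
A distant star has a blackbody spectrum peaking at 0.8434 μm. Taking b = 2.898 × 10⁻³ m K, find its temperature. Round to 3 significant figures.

T ≈ 3.44×10³ K

Wien's law gives T = b/λ_max = (2.898×10⁻³ m·K)/(8.434×10⁻⁷ m) = 3.44×10³ K.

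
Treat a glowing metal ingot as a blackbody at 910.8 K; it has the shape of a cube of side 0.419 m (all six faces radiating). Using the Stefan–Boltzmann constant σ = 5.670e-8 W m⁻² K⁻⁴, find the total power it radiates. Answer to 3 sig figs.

Area A = 6s² = 6×(0.419 m)² = 1.05337 m².
P = σAT⁴ = 5.670×10⁻⁸ × 1.05337 × (910.8)⁴ = 4.11×10⁴ W.

P ≈ 4.11×10⁴ W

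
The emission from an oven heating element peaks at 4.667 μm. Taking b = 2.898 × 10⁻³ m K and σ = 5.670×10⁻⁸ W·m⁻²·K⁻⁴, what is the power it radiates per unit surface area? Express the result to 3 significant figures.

Wien's law: T = b/λ_max = 2.898×10⁻³/4.667×10⁻⁶ = 620.956 K.
Then I = σT⁴ = 5.670×10⁻⁸×(620.956)⁴ = 8.43×10³ W/m².

I ≈ 8.43×10³ W/m²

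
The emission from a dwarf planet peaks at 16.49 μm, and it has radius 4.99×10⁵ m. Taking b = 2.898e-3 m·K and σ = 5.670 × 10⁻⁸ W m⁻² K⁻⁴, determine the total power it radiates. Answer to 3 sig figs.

P ≈ 1.69×10¹⁴ W

Wien's law: T = b/λ_max = 2.898×10⁻³/1.649×10⁻⁵ = 175.743 K.
Surface area A = 4πR² = 4π(4.99×10⁵ m)² = 3.12904×10¹² m².
Then P = σAT⁴ = 5.670×10⁻⁸×3.12904×10¹²×(175.743)⁴ = 1.69×10¹⁴ W.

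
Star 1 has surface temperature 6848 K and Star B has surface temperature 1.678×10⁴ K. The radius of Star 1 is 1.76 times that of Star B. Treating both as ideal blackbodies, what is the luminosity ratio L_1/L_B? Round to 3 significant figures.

L_1/L_B ≈ 0.0859

L ∝ R²T⁴, so L_1/L_B = (R_1/R_B)²(T_1/T_B)⁴ = (1.76)² × (6848/1.678×10⁴)⁴ = 3.0976 × 0.0277388 = 0.0859.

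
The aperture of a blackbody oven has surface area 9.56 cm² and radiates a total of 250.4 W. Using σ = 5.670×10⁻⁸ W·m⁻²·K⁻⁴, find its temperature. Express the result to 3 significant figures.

T ≈ 1.47×10³ K

Area A = 9.56 cm² = 9.56×10⁻⁴ m².
P = σAT⁴ ⇒ T = (P/(σA))^(1/4) = (250.4/(5.670×10⁻⁸×9.56×10⁻⁴))^(1/4) = 1.47×10³ K.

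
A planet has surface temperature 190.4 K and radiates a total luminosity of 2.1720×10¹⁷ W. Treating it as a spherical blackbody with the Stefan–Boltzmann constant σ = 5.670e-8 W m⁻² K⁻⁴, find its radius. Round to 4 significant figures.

R ≈ 1.523×10⁷ m

L = 4πR²σT⁴ ⇒ R = √(L/(4πσT⁴)).
σT⁴ = 74.5162 W/m², so R = √(2.1720×10¹⁷/(4π×74.5162)) = 1.523×10⁷ m.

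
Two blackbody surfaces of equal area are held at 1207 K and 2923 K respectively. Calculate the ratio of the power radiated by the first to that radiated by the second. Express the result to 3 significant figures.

P₁/P₂ ≈ 0.0291

With equal areas, P₁/P₂ = (T₁/T₂)⁴ = (1207/2923)⁴ = 0.0291.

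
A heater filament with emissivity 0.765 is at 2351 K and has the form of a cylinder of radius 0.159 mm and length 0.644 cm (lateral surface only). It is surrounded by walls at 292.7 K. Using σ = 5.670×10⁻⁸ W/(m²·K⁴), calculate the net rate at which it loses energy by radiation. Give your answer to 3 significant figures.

Net loss ≈ 8.52 W

Lateral area A = 2πrL = 2π×1.59×10⁻⁴×6.44×10⁻³ = 6.43373×10⁻⁶ m².
Net radiated power P_net = εσA(T⁴ − T₀⁴) = 0.765×5.670×10⁻⁸×6.43373×10⁻⁶×(2351⁴ − 292.7⁴).
T⁴ − T₀⁴ = 3.05500×10¹³ − 7.33991×10⁹ = 3.05427×10¹³ K⁴, so P_net = 8.52 W.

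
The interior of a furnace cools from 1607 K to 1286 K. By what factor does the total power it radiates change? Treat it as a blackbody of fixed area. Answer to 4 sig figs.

P₂/P₁ ≈ 0.4101

P ∝ T⁴, so P₂/P₁ = (T₂/T₁)⁴ = (1286/1607)⁴ = (0.800249)⁴ = 0.4101.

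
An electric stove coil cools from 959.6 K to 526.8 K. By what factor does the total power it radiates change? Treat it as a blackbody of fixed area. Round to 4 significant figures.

P ∝ T⁴, so P₂/P₁ = (T₂/T₁)⁴ = (526.8/959.6)⁴ = (0.548979)⁴ = 0.09083.

P₂/P₁ ≈ 0.09083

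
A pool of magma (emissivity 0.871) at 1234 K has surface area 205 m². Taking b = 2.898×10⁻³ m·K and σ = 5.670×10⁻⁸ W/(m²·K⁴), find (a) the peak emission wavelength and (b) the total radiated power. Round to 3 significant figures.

λ_max ≈ 2.35×10³ nm; P ≈ 2.35×10⁷ W

(a) λ_max = b/T = 2.898×10⁻³/1234 = 2.348×10⁻⁶ m = 2.35×10³ nm.
Area A = 205 m².
(b) P = εσAT⁴ = 0.871×5.670×10⁻⁸×205×(1234)⁴ = 2.35×10⁷ W.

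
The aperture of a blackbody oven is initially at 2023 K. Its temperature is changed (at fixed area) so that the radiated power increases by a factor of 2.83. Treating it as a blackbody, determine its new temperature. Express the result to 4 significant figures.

T₂ ≈ 2624 K

P ∝ T⁴, so T₂/T₁ = (P₂/P₁)^(1/4) = (2.83)^(1/4) = 1.29702.
T₂ = 2023 × 1.29702 = 2624 K.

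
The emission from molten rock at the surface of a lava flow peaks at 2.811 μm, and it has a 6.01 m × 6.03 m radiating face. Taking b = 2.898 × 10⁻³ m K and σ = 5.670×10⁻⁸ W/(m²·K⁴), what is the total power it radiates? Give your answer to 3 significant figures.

P ≈ 2.32×10⁶ W

Wien's law: T = b/λ_max = 2.898×10⁻³/2.811×10⁻⁶ = 1030.95 K.
Area A = 6.01 × 6.03 = 36.2403 m².
Then P = σAT⁴ = 5.670×10⁻⁸×36.2403×(1030.95)⁴ = 2.32×10⁶ W.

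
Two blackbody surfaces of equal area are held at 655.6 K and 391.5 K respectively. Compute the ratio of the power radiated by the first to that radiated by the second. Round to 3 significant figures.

P₁/P₂ ≈ 7.86

With equal areas, P₁/P₂ = (T₁/T₂)⁴ = (655.6/391.5)⁴ = 7.86.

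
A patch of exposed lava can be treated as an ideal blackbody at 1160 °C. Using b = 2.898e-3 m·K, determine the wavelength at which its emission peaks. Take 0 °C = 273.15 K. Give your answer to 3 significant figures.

λ_max ≈ 2.02×10³ nm

T = 1160 °C + 273.15 = 1433.15 K.
Wien's displacement law: λ_max = b/T = (2.898×10⁻³ m·K)/(1433.15 K) = 2.022×10⁻⁶ m.
That is 2.02×10³ nm, in the infrared range.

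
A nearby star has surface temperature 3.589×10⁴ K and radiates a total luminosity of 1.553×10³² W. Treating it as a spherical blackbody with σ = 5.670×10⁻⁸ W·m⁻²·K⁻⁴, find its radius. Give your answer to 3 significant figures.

R ≈ 1.15×10¹⁰ m

L = 4πR²σT⁴ ⇒ R = √(L/(4πσT⁴)).
σT⁴ = 9.40756×10¹⁰ W/m², so R = √(1.553×10³²/(4π×9.40756×10¹⁰)) = 1.15×10¹⁰ m.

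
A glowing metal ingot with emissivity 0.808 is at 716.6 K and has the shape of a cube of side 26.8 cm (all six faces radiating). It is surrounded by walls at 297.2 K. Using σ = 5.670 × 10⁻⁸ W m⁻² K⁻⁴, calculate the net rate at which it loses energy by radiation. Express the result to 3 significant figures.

Net loss ≈ 5.05×10³ W

Area A = 6s² = 6×(0.268 m)² = 0.430944 m².
Net radiated power P_net = εσA(T⁴ − T₀⁴) = 0.808×5.670×10⁻⁸×0.430944×(716.6⁴ − 297.2⁴).
T⁴ − T₀⁴ = 2.63698×10¹¹ − 7.80181×10⁹ = 2.55896×10¹¹ K⁴, so P_net = 5.05×10³ W.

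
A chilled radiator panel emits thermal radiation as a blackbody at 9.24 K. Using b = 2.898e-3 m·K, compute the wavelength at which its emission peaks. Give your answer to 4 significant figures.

λ_max ≈ 3.136×10⁻⁴ m

Wien's displacement law: λ_max = b/T = (2.898×10⁻³ m·K)/(9.24 K) = 3.1364×10⁻⁴ m.
That is 3.136×10⁻⁴ m, in the infrared range.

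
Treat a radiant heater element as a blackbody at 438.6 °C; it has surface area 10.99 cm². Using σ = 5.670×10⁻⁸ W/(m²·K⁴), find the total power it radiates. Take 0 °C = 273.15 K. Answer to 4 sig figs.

P ≈ 15.99 W

T = 438.6 °C + 273.15 = 711.75 K.
Area A = 10.99 cm² = 1.099×10⁻³ m².
P = σAT⁴ = 5.670×10⁻⁸ × 1.099×10⁻³ × (711.75)⁴ = 15.99 W.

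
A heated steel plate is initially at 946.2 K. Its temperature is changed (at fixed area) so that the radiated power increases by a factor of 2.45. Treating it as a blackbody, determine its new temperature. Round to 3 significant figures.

P ∝ T⁴, so T₂/T₁ = (P₂/P₁)^(1/4) = (2.45)^(1/4) = 1.25110.
T₂ = 946.2 × 1.25110 = 1.18×10³ K.

T₂ ≈ 1.18×10³ K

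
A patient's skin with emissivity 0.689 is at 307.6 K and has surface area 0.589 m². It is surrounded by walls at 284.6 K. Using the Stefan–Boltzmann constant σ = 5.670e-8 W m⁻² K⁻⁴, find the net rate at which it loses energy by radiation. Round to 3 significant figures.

Area A = 0.589 m².
Net radiated power P_net = εσA(T⁴ − T₀⁴) = 0.689×5.670×10⁻⁸×0.589×(307.6⁴ − 284.6⁴).
T⁴ − T₀⁴ = 8.95252×10⁹ − 6.56054×10⁹ = 2.39198×10⁹ K⁴, so P_net = 55.0 W.

Net loss ≈ 55.0 W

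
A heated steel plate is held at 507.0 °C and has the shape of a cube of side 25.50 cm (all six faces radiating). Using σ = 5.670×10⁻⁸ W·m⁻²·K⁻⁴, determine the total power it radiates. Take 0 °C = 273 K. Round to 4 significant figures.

P ≈ 8188 W

T = 507.0 °C + 273 = 780.0 K.
Area A = 6s² = 6×(0.2550 m)² = 0.39015 m².
P = σAT⁴ = 5.670×10⁻⁸ × 0.39015 × (780.0)⁴ = 8188 W.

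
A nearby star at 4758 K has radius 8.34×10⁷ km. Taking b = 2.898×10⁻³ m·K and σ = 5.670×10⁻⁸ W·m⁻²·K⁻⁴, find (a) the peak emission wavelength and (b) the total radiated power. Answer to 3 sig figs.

λ_max ≈ 609 nm; P ≈ 2.54×10³⁰ W

(a) λ_max = b/T = 2.898×10⁻³/4758 = 6.091×10⁻⁷ m = 609 nm.
Surface area A = 4πR² = 4π(8.34×10¹⁰ m)² = 8.74061×10²² m².
(b) P = σAT⁴ = 5.670×10⁻⁸×8.74061×10²²×(4758)⁴ = 2.54×10³⁰ W.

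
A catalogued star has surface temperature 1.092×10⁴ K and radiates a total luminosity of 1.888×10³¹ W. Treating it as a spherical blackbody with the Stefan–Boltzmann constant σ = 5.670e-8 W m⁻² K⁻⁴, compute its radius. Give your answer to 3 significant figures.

R ≈ 4.32×10¹⁰ m

L = 4πR²σT⁴ ⇒ R = √(L/(4πσT⁴)).
σT⁴ = 8.06257×10⁸ W/m², so R = √(1.888×10³¹/(4π×8.06257×10⁸)) = 4.32×10¹⁰ m.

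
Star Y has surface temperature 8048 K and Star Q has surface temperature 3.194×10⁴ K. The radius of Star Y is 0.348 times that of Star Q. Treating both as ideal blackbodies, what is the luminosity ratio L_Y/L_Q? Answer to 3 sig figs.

L_Y/L_Q ≈ 4.88×10⁻⁴

L ∝ R²T⁴, so L_Y/L_Q = (R_Y/R_Q)²(T_Y/T_Q)⁴ = (0.348)² × (8048/3.194×10⁴)⁴ = 0.121104 × 4.03099×10⁻³ = 4.88×10⁻⁴.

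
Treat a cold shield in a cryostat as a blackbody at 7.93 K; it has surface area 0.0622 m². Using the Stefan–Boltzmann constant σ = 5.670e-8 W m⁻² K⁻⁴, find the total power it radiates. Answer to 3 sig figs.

Area A = 0.0622 m².
P = σAT⁴ = 5.670×10⁻⁸ × 0.0622 × (7.93)⁴ = 1.39×10⁻⁵ W.

P ≈ 1.39×10⁻⁵ W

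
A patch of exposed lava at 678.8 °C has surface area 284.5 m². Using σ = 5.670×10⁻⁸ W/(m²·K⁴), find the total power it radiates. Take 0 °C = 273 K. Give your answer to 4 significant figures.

T = 678.8 °C + 273 = 951.8 K.
Area A = 284.5 m².
P = σAT⁴ = 5.670×10⁻⁸ × 284.5 × (951.8)⁴ = 1.324×10⁷ W.

P ≈ 1.324×10⁷ W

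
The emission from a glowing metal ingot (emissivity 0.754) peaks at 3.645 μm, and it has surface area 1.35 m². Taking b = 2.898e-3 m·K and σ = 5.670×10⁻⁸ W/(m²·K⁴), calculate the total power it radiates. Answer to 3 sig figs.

P ≈ 2.31×10⁴ W

Wien's law: T = b/λ_max = 2.898×10⁻³/3.645×10⁻⁶ = 795.062 K.
Area A = 1.35 m².
Then P = εσAT⁴ = 0.754×5.670×10⁻⁸×1.35×(795.062)⁴ = 2.31×10⁴ W.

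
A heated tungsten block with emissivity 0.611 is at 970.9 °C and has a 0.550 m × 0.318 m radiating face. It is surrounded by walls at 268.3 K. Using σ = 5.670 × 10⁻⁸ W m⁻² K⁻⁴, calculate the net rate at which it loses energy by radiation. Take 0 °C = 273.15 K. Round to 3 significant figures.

T = 970.9 °C + 273.15 = 1244.05 K.
Area A = 0.550 × 0.318 = 0.1749 m².
Net radiated power P_net = εσA(T⁴ − T₀⁴) = 0.611×5.670×10⁻⁸×0.1749×(1244.05⁴ − 268.3⁴).
T⁴ − T₀⁴ = 2.39525×10¹² − 5.18182×10⁹ = 2.39007×10¹² K⁴, so P_net = 1.45×10⁴ W.

Net loss ≈ 1.45×10⁴ W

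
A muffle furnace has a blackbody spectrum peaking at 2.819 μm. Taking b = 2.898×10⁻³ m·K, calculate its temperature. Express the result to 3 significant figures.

Wien's law gives T = b/λ_max = (2.898×10⁻³ m·K)/(2.819×10⁻⁶ m) = 1.03×10³ K.

T ≈ 1.03×10³ K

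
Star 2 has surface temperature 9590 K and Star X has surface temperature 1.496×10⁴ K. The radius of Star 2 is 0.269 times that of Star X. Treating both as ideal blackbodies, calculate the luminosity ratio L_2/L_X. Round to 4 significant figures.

L ∝ R²T⁴, so L_2/L_X = (R_2/R_X)²(T_2/T_X)⁴ = (0.269)² × (9590/1.496×10⁴)⁴ = 0.072361 × 0.168868 = 0.01222.

L_2/L_X ≈ 0.01222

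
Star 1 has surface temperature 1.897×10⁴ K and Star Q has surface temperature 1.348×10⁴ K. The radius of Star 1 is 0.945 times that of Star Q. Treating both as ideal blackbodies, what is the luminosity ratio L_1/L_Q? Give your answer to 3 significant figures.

L ∝ R²T⁴, so L_1/L_Q = (R_1/R_Q)²(T_1/T_Q)⁴ = (0.945)² × (1.897×10⁴/1.348×10⁴)⁴ = 0.893025 × 3.92202 = 3.50.

L_1/L_Q ≈ 3.50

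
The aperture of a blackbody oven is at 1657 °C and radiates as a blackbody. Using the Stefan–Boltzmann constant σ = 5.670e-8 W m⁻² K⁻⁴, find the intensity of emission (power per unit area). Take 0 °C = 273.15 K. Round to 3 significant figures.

I ≈ 7.87×10⁵ W/m²

T = 1657 °C + 273.15 = 1930.15 K.
Stefan–Boltzmann: I = σT⁴ = 5.670×10⁻⁸ × (1930.15)⁴ = 7.87×10⁵ W/m².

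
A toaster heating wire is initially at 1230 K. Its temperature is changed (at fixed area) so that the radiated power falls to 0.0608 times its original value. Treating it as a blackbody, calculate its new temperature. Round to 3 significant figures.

P ∝ T⁴, so T₂/T₁ = (P₂/P₁)^(1/4) = (0.0608)^(1/4) = 0.496565.
T₂ = 1230 × 0.496565 = 611 K.

T₂ ≈ 611 K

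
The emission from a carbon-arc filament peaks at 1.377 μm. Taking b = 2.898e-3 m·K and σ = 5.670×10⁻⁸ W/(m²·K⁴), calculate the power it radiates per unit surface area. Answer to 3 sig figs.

Wien's law: T = b/λ_max = 2.898×10⁻³/1.377×10⁻⁶ = 2104.58 K.
Then I = σT⁴ = 5.670×10⁻⁸×(2104.58)⁴ = 1.11×10⁶ W/m².

I ≈ 1.11×10⁶ W/m²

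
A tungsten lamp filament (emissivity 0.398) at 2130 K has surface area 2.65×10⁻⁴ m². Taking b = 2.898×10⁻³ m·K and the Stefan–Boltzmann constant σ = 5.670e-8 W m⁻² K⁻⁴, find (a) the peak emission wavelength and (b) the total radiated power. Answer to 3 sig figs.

λ_max ≈ 1.36 μm; P ≈ 123 W

(a) λ_max = b/T = 2.898×10⁻³/2130 = 1.361×10⁻⁶ m = 1.36 μm.
Area A = 2.65×10⁻⁴ m².
(b) P = εσAT⁴ = 0.398×5.670×10⁻⁸×2.65×10⁻⁴×(2130)⁴ = 123 W.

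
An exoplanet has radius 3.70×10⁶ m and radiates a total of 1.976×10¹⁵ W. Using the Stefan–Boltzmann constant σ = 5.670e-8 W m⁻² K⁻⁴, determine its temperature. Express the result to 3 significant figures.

T ≈ 119 K

Surface area A = 4πR² = 4π(3.70×10⁶ m)² = 1.72034×10¹⁴ m².
P = σAT⁴ ⇒ T = (P/(σA))^(1/4) = (1.976×10¹⁵/(5.670×10⁻⁸×1.72034×10¹⁴))^(1/4) = 119 K.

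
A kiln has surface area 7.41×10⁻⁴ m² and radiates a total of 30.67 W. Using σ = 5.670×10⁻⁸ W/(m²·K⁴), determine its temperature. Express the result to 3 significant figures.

T ≈ 924 K

Area A = 7.41×10⁻⁴ m².
P = σAT⁴ ⇒ T = (P/(σA))^(1/4) = (30.67/(5.670×10⁻⁸×7.41×10⁻⁴))^(1/4) = 924 K.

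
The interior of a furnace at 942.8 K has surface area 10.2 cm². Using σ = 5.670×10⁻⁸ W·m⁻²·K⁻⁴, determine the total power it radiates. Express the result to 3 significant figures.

P ≈ 45.7 W

Area A = 10.2 cm² = 1.02×10⁻³ m².
P = σAT⁴ = 5.670×10⁻⁸ × 1.02×10⁻³ × (942.8)⁴ = 45.7 W.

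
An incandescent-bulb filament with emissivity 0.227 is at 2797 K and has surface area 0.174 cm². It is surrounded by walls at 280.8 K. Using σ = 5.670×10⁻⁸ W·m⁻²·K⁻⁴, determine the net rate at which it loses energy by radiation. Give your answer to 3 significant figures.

Net loss ≈ 13.7 W

Area A = 0.174 cm² = 1.74×10⁻⁵ m².
Net radiated power P_net = εσA(T⁴ − T₀⁴) = 0.227×5.670×10⁻⁸×1.74×10⁻⁵×(2797⁴ − 280.8⁴).
T⁴ − T₀⁴ = 6.12026×10¹³ − 6.21711×10⁹ = 6.11964×10¹³ K⁴, so P_net = 13.7 W.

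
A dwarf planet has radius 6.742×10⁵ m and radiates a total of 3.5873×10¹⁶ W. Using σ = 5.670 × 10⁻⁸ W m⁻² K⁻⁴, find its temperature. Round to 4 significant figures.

Surface area A = 4πR² = 4π(6.742×10⁵ m)² = 5.71199×10¹² m².
P = σAT⁴ ⇒ T = (P/(σA))^(1/4) = (3.5873×10¹⁶/(5.670×10⁻⁸×5.71199×10¹²))^(1/4) = 576.9 K.

T ≈ 576.9 K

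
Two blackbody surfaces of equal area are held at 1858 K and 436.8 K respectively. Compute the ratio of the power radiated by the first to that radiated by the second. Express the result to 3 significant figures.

With equal areas, P₁/P₂ = (T₁/T₂)⁴ = (1858/436.8)⁴ = 327.

P₁/P₂ ≈ 327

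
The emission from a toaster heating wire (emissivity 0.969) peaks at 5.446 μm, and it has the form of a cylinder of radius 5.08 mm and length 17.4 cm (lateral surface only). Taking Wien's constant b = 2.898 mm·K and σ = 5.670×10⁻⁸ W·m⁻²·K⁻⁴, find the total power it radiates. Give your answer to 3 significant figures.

P ≈ 24.5 W

Wien's law: T = b/λ_max = 2.898×10⁻³/5.446×10⁻⁶ = 532.134 K.
Lateral area A = 2πrL = 2π×5.08×10⁻³×0.174 = 5.55383×10⁻³ m².
Then P = εσAT⁴ = 0.969×5.670×10⁻⁸×5.55383×10⁻³×(532.134)⁴ = 24.5 W.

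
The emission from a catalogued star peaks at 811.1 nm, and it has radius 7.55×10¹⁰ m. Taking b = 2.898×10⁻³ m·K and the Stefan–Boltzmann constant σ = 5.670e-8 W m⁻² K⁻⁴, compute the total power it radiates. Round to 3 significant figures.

Wien's law: T = b/λ_max = 2.898×10⁻³/8.111×10⁻⁷ = 3572.93 K.
Surface area A = 4πR² = 4π(7.55×10¹⁰ m)² = 7.16315×10²² m².
Then P = σAT⁴ = 5.670×10⁻⁸×7.16315×10²²×(3572.93)⁴ = 6.62×10²⁹ W.

P ≈ 6.62×10²⁹ W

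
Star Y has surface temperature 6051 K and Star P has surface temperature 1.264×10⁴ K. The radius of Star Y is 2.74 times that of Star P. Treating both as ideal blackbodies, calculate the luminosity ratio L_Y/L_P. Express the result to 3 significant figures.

L ∝ R²T⁴, so L_Y/L_P = (R_Y/R_P)²(T_Y/T_P)⁴ = (2.74)² × (6051/1.264×10⁴)⁴ = 7.5076 × 0.0525195 = 0.394.

L_Y/L_P ≈ 0.394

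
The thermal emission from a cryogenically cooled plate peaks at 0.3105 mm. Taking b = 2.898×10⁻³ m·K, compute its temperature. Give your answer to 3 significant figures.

T ≈ 9.33 K

Wien's law gives T = b/λ_max = (2.898×10⁻³ m·K)/(3.105×10⁻⁴ m) = 9.33 K.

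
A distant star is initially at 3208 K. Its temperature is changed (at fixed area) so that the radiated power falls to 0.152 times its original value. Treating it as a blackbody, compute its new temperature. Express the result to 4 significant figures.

P ∝ T⁴, so T₂/T₁ = (P₂/P₁)^(1/4) = (0.152)^(1/4) = 0.624397.
T₂ = 3208 × 0.624397 = 2003 K.

T₂ ≈ 2003 K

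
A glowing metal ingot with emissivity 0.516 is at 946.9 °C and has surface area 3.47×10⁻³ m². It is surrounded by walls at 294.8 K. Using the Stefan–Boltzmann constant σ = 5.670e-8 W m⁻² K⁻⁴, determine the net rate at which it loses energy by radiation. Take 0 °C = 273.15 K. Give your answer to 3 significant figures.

T = 946.9 °C + 273.15 = 1220.05 K.
Area A = 3.47×10⁻³ m².
Net radiated power P_net = εσA(T⁴ − T₀⁴) = 0.516×5.670×10⁻⁸×3.47×10⁻³×(1220.05⁴ − 294.8⁴).
T⁴ − T₀⁴ = 2.21570×10¹² − 7.55283×10⁹ = 2.20815×10¹² K⁴, so P_net = 224 W.

Net loss ≈ 224 W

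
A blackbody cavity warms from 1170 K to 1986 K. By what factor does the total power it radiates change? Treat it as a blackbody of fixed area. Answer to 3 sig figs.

P ∝ T⁴, so P₂/P₁ = (T₂/T₁)⁴ = (1986/1170)⁴ = (1.69744)⁴ = 8.30.

P₂/P₁ ≈ 8.30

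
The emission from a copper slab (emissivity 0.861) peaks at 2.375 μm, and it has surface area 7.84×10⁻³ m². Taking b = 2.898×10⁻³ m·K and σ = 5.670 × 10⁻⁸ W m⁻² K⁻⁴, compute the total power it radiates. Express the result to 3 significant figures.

Wien's law: T = b/λ_max = 2.898×10⁻³/2.375×10⁻⁶ = 1220.21 K.
Area A = 7.84×10⁻³ m².
Then P = εσAT⁴ = 0.861×5.670×10⁻⁸×7.84×10⁻³×(1220.21)⁴ = 848 W.

P ≈ 848 W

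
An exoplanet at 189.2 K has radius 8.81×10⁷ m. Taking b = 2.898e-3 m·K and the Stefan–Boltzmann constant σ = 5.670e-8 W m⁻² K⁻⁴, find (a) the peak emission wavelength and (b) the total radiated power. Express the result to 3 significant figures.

λ_max ≈ 15.3 μm; P ≈ 7.09×10¹⁸ W

(a) λ_max = b/T = 2.898×10⁻³/189.2 = 1.532×10⁻⁵ m = 15.3 μm.
Surface area A = 4πR² = 4π(8.81×10⁷ m)² = 9.75353×10¹⁶ m².
(b) P = σAT⁴ = 5.670×10⁻⁸×9.75353×10¹⁶×(189.2)⁴ = 7.09×10¹⁸ W.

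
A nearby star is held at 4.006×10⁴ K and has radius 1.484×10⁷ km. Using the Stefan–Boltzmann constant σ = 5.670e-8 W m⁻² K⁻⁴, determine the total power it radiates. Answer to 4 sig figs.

Surface area A = 4πR² = 4π(1.484×10¹⁰ m)² = 2.76744×10²¹ m².
P = σAT⁴ = 5.670×10⁻⁸ × 2.76744×10²¹ × (4.006×10⁴)⁴ = 4.041×10³² W.

P ≈ 4.041×10³² W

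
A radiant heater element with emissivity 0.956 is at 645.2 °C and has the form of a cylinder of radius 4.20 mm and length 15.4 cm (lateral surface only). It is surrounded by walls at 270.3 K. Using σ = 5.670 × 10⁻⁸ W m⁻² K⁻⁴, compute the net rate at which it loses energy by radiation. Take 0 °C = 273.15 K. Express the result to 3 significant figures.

T = 645.2 °C + 273.15 = 918.35 K.
Lateral area A = 2πrL = 2π×4.20×10⁻³×0.154 = 4.06396×10⁻³ m².
Net radiated power P_net = εσA(T⁴ − T₀⁴) = 0.956×5.670×10⁻⁸×4.06396×10⁻³×(918.35⁴ − 270.3⁴).
T⁴ − T₀⁴ = 7.11267×10¹¹ − 5.33807×10⁹ = 7.05929×10¹¹ K⁴, so P_net = 156 W.

Net loss ≈ 156 W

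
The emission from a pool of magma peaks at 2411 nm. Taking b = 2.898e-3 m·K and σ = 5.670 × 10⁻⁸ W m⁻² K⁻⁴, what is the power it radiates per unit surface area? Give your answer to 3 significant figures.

I ≈ 1.18×10⁵ W/m²

Wien's law: T = b/λ_max = 2.898×10⁻³/2.411×10⁻⁶ = 1201.99 K.
Then I = σT⁴ = 5.670×10⁻⁸×(1201.99)⁴ = 1.18×10⁵ W/m².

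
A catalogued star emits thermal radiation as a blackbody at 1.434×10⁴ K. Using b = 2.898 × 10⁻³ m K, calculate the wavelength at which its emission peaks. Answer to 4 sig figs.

Wien's displacement law: λ_max = b/T = (2.898×10⁻³ m·K)/(1.434×10⁴ K) = 2.0209×10⁻⁷ m.
That is 202.1 nm, in the ultraviolet range.

λ_max ≈ 202.1 nm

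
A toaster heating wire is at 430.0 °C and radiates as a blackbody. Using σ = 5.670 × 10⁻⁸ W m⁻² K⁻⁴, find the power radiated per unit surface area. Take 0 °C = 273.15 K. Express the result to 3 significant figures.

I ≈ 1.39×10⁴ W/m²

T = 430.0 °C + 273.15 = 703.15 K.
Stefan–Boltzmann: I = σT⁴ = 5.670×10⁻⁸ × (703.15)⁴ = 1.39×10⁴ W/m².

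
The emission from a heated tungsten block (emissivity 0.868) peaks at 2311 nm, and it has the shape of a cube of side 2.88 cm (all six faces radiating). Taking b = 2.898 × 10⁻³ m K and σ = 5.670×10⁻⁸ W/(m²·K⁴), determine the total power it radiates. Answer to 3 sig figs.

P ≈ 606 W

Wien's law: T = b/λ_max = 2.898×10⁻³/2.311×10⁻⁶ = 1254.00 K.
Area A = 6s² = 6×(0.0288 m)² = 4.97664×10⁻³ m².
Then P = εσAT⁴ = 0.868×5.670×10⁻⁸×4.97664×10⁻³×(1254.00)⁴ = 606 W.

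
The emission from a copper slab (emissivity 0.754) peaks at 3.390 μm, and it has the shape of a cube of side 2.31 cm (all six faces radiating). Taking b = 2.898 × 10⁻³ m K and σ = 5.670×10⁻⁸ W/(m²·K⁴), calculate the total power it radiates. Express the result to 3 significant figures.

Wien's law: T = b/λ_max = 2.898×10⁻³/3.390×10⁻⁶ = 854.867 K.
Area A = 6s² = 6×(0.0231 m)² = 3.20166×10⁻³ m².
Then P = εσAT⁴ = 0.754×5.670×10⁻⁸×3.20166×10⁻³×(854.867)⁴ = 73.1 W.

P ≈ 73.1 W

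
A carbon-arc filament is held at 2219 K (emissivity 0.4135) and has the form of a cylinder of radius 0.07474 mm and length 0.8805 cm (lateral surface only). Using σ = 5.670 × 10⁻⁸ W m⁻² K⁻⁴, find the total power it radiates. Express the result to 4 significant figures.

Lateral area A = 2πrL = 2π×7.474×10⁻⁵×8.805×10⁻³ = 4.13487×10⁻⁶ m².
P = εσAT⁴ = 0.4135 × 5.670×10⁻⁸ × 4.13487×10⁻⁶ × (2219)⁴ = 2.350 W.

P ≈ 2.350 W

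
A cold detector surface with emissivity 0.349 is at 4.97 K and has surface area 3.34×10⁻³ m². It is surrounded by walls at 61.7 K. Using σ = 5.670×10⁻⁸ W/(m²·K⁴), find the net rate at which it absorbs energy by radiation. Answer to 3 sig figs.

Area A = 3.34×10⁻³ m².
Net radiated power P_net = εσA(T⁴ − T₀⁴) = 0.349×5.670×10⁻⁸×3.34×10⁻³×(4.97⁴ − 61.7⁴).
T⁴ − T₀⁴ = 610.134 − 1.44924×10⁷ = -1.44918×10⁷ K⁴, so P_net = -9.58×10⁻⁴ W — negative, meaning a net gain of 9.58×10⁻⁴ W.

Net gain ≈ 9.58×10⁻⁴ W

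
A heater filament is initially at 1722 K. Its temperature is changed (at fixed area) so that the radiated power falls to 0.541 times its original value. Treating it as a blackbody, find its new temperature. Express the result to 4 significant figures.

P ∝ T⁴, so T₂/T₁ = (P₂/P₁)^(1/4) = (0.541)^(1/4) = 0.857629.
T₂ = 1722 × 0.857629 = 1477 K.

T₂ ≈ 1477 K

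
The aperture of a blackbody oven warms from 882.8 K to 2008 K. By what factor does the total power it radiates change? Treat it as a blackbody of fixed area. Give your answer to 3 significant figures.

P₂/P₁ ≈ 26.8

P ∝ T⁴, so P₂/P₁ = (T₂/T₁)⁴ = (2008/882.8)⁴ = (2.27458)⁴ = 26.8.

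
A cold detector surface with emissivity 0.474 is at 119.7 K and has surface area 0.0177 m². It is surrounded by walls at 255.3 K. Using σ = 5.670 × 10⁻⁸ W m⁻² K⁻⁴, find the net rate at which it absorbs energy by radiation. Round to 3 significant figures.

Net gain ≈ 1.92 W

Area A = 0.0177 m².
Net radiated power P_net = εσA(T⁴ − T₀⁴) = 0.474×5.670×10⁻⁸×0.0177×(119.7⁴ − 255.3⁴).
T⁴ − T₀⁴ = 2.05294×10⁸ − 4.24818×10⁹ = -4.04289×10⁹ K⁴, so P_net = -1.92 W — negative, meaning a net gain of 1.92 W.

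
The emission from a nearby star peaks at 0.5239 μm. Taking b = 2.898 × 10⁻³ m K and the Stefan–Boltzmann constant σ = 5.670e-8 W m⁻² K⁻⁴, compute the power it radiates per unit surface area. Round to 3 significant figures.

Wien's law: T = b/λ_max = 2.898×10⁻³/5.239×10⁻⁷ = 5531.59 K.
Then I = σT⁴ = 5.670×10⁻⁸×(5531.59)⁴ = 5.31×10⁷ W/m².

I ≈ 5.31×10⁷ W/m²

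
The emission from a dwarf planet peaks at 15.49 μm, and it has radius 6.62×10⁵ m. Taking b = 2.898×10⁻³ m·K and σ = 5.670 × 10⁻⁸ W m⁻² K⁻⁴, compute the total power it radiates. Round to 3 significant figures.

Wien's law: T = b/λ_max = 2.898×10⁻³/1.549×10⁻⁵ = 187.088 K.
Surface area A = 4πR² = 4π(6.62×10⁵ m)² = 5.50714×10¹² m².
Then P = σAT⁴ = 5.670×10⁻⁸×5.50714×10¹²×(187.088)⁴ = 3.83×10¹⁴ W.

P ≈ 3.83×10¹⁴ W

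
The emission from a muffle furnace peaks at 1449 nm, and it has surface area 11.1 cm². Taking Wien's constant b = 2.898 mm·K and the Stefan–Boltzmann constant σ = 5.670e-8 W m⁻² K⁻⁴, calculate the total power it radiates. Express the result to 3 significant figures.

P ≈ 1.01×10³ W

Wien's law: T = b/λ_max = 2.898×10⁻³/1.449×10⁻⁶ = 2000.00 K.
Area A = 11.1 cm² = 1.11×10⁻³ m².
Then P = σAT⁴ = 5.670×10⁻⁸×1.11×10⁻³×(2000.00)⁴ = 1.01×10³ W.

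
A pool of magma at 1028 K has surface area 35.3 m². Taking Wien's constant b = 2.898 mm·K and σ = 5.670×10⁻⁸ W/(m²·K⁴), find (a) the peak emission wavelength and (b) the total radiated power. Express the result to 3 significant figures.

(a) λ_max = b/T = 2.898×10⁻³/1028 = 2.819×10⁻⁶ m = 2.82×10³ nm.
Area A = 35.3 m².
(b) P = σAT⁴ = 5.670×10⁻⁸×35.3×(1028)⁴ = 2.24×10⁶ W.

λ_max ≈ 2.82×10³ nm; P ≈ 2.24×10⁶ W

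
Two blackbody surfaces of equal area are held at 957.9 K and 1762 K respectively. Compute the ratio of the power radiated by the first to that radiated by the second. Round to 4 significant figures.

With equal areas, P₁/P₂ = (T₁/T₂)⁴ = (957.9/1762)⁴ = 0.08735.

P₁/P₂ ≈ 0.08735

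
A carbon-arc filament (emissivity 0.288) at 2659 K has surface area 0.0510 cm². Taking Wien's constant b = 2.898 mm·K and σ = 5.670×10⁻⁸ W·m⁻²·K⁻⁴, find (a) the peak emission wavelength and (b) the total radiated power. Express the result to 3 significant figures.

λ_max ≈ 1.09 μm; P ≈ 4.16 W

(a) λ_max = b/T = 2.898×10⁻³/2659 = 1.090×10⁻⁶ m = 1.09 μm.
Area A = 0.0510 cm² = 5.10×10⁻⁶ m².
(b) P = εσAT⁴ = 0.288×5.670×10⁻⁸×5.10×10⁻⁶×(2659)⁴ = 4.16 W.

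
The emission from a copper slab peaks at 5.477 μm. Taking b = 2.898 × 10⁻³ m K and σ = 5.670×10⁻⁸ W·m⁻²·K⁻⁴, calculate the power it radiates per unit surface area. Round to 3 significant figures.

Wien's law: T = b/λ_max = 2.898×10⁻³/5.477×10⁻⁶ = 529.122 K.
Then I = σT⁴ = 5.670×10⁻⁸×(529.122)⁴ = 4.44×10³ W/m².

I ≈ 4.44×10³ W/m²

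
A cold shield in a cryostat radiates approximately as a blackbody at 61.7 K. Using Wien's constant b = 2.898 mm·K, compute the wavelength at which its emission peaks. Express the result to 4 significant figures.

Wien's displacement law: λ_max = b/T = (2.898×10⁻³ m·K)/(61.7 K) = 4.6969×10⁻⁵ m.
That is 46.97 μm, in the infrared range.

λ_max ≈ 46.97 μm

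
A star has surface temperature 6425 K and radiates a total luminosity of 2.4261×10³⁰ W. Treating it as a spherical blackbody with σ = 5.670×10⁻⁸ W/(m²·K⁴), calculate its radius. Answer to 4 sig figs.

R ≈ 4.470×10¹⁰ m

L = 4πR²σT⁴ ⇒ R = √(L/(4πσT⁴)).
σT⁴ = 9.66219×10⁷ W/m², so R = √(2.4261×10³⁰/(4π×9.66219×10⁷)) = 4.470×10¹⁰ m.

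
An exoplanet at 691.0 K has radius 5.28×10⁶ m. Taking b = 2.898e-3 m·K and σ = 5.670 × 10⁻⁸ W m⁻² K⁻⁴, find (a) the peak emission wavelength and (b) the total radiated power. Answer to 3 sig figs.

λ_max ≈ 4.19 μm; P ≈ 4.53×10¹⁸ W

(a) λ_max = b/T = 2.898×10⁻³/691.0 = 4.194×10⁻⁶ m = 4.19 μm.
Surface area A = 4πR² = 4π(5.28×10⁶ m)² = 3.50330×10¹⁴ m².
(b) P = σAT⁴ = 5.670×10⁻⁸×3.50330×10¹⁴×(691.0)⁴ = 4.53×10¹⁸ W.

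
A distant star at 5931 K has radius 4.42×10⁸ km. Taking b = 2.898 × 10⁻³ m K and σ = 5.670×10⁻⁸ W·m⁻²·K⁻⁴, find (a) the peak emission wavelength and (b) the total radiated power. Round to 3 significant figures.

(a) λ_max = b/T = 2.898×10⁻³/5931 = 4.886×10⁻⁷ m = 489 nm.
Surface area A = 4πR² = 4π(4.42×10¹¹ m)² = 2.45502×10²⁴ m².
(b) P = σAT⁴ = 5.670×10⁻⁸×2.45502×10²⁴×(5931)⁴ = 1.72×10³² W.

λ_max ≈ 489 nm; P ≈ 1.72×10³² W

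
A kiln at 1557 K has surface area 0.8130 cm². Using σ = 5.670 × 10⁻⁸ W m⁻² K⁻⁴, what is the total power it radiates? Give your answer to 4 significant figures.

Area A = 0.8130 cm² = 8.130×10⁻⁵ m².
P = σAT⁴ = 5.670×10⁻⁸ × 8.130×10⁻⁵ × (1557)⁴ = 27.09 W.

P ≈ 27.09 W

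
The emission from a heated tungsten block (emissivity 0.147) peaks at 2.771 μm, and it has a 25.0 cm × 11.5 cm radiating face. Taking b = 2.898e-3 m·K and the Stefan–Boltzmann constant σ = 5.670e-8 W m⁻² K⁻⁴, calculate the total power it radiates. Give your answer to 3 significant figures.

Wien's law: T = b/λ_max = 2.898×10⁻³/2.771×10⁻⁶ = 1045.83 K.
Area A = 0.250 × 0.115 = 0.02875 m².
Then P = εσAT⁴ = 0.147×5.670×10⁻⁸×0.02875×(1045.83)⁴ = 287 W.

P ≈ 287 W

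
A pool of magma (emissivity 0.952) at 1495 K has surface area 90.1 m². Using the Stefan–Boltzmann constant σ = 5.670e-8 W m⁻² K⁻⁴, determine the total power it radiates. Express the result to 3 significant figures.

Area A = 90.1 m².
P = εσAT⁴ = 0.952 × 5.670×10⁻⁸ × 90.1 × (1495)⁴ = 2.43×10⁷ W.

P ≈ 2.43×10⁷ W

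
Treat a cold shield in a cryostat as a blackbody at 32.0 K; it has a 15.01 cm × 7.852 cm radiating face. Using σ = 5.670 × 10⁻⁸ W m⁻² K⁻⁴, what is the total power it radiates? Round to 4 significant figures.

P ≈ 7.007×10⁻⁴ W

Area A = 0.1501 × 0.07852 = 0.0117859 m².
P = σAT⁴ = 5.670×10⁻⁸ × 0.0117859 × (32.0)⁴ = 7.007×10⁻⁴ W.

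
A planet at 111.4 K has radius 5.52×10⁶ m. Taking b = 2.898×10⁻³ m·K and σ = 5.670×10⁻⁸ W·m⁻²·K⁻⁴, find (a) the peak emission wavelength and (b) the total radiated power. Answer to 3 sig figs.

λ_max ≈ 26.0 μm; P ≈ 3.34×10¹⁵ W

(a) λ_max = b/T = 2.898×10⁻³/111.4 = 2.601×10⁻⁵ m = 26.0 μm.
Surface area A = 4πR² = 4π(5.52×10⁶ m)² = 3.82902×10¹⁴ m².
(b) P = σAT⁴ = 5.670×10⁻⁸×3.82902×10¹⁴×(111.4)⁴ = 3.34×10¹⁵ W.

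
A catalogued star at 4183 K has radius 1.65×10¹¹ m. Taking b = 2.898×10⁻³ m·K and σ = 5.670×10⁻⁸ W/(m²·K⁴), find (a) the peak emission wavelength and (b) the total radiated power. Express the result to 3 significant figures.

(a) λ_max = b/T = 2.898×10⁻³/4183 = 6.928×10⁻⁷ m = 0.693 μm.
Surface area A = 4πR² = 4π(1.65×10¹¹ m)² = 3.42119×10²³ m².
(b) P = σAT⁴ = 5.670×10⁻⁸×3.42119×10²³×(4183)⁴ = 5.94×10³⁰ W.

λ_max ≈ 0.693 μm; P ≈ 5.94×10³⁰ W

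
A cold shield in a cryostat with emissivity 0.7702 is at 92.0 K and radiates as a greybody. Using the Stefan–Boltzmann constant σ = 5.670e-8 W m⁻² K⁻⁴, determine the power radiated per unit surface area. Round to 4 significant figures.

Stefan–Boltzmann: I = εσT⁴ = 0.7702 × 5.670×10⁻⁸ × (92.0)⁴ = 3.129 W/m².

I ≈ 3.129 W/m²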